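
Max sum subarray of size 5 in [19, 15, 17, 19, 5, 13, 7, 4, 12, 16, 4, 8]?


[0:5]: 75
[1:6]: 69
[2:7]: 61
[3:8]: 48
[4:9]: 41
[5:10]: 52
[6:11]: 43
[7:12]: 44

Max: 75 at [0:5]


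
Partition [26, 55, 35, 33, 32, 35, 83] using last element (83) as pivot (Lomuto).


Pivot: 83
  26 <= 83: advance i (no swap)
  55 <= 83: advance i (no swap)
  35 <= 83: advance i (no swap)
  33 <= 83: advance i (no swap)
  32 <= 83: advance i (no swap)
  35 <= 83: advance i (no swap)
Place pivot at 6: [26, 55, 35, 33, 32, 35, 83]

Partitioned: [26, 55, 35, 33, 32, 35, 83]


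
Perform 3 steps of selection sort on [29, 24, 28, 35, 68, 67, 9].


Initial: [29, 24, 28, 35, 68, 67, 9]
Step 1: min=9 at 6
  Swap: [9, 24, 28, 35, 68, 67, 29]
Step 2: min=24 at 1
  Swap: [9, 24, 28, 35, 68, 67, 29]
Step 3: min=28 at 2
  Swap: [9, 24, 28, 35, 68, 67, 29]

After 3 steps: [9, 24, 28, 35, 68, 67, 29]


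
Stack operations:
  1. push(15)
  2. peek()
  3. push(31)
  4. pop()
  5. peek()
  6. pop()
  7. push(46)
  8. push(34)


push(15) -> [15]
peek()->15
push(31) -> [15, 31]
pop()->31, [15]
peek()->15
pop()->15, []
push(46) -> [46]
push(34) -> [46, 34]

Final stack: [46, 34]


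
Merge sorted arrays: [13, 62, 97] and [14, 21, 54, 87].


Take 13 from A
Take 14 from B
Take 21 from B
Take 54 from B
Take 62 from A
Take 87 from B

Merged: [13, 14, 21, 54, 62, 87, 97]


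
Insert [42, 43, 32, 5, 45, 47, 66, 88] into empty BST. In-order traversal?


Insert 42: root
Insert 43: R from 42
Insert 32: L from 42
Insert 5: L from 42 -> L from 32
Insert 45: R from 42 -> R from 43
Insert 47: R from 42 -> R from 43 -> R from 45
Insert 66: R from 42 -> R from 43 -> R from 45 -> R from 47
Insert 88: R from 42 -> R from 43 -> R from 45 -> R from 47 -> R from 66

In-order: [5, 32, 42, 43, 45, 47, 66, 88]


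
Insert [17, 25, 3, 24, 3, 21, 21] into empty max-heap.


Insert 17: [17]
Insert 25: [25, 17]
Insert 3: [25, 17, 3]
Insert 24: [25, 24, 3, 17]
Insert 3: [25, 24, 3, 17, 3]
Insert 21: [25, 24, 21, 17, 3, 3]
Insert 21: [25, 24, 21, 17, 3, 3, 21]

Final heap: [25, 24, 21, 17, 3, 3, 21]


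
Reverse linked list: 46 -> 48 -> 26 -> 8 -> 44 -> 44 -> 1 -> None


Step 1: curr=46, set curr.next=prev(None) | reversed so far: 46
Step 2: curr=48, set curr.next=prev(46) | reversed so far: 48 -> 46
Step 3: curr=26, set curr.next=prev(48) | reversed so far: 26 -> 48 -> 46
Step 4: curr=8, set curr.next=prev(26) | reversed so far: 8 -> 26 -> 48 -> 46
Step 5: curr=44, set curr.next=prev(8) | reversed so far: 44 -> 8 -> 26 -> 48 -> 46
Step 6: curr=44, set curr.next=prev(44) | reversed so far: 44 -> 44 -> 8 -> 26 -> 48 -> 46
Step 7: curr=1, set curr.next=prev(44) | reversed so far: 1 -> 44 -> 44 -> 8 -> 26 -> 48 -> 46

1 -> 44 -> 44 -> 8 -> 26 -> 48 -> 46 -> None


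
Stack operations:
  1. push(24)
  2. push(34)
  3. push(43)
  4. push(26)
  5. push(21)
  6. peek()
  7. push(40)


push(24) -> [24]
push(34) -> [24, 34]
push(43) -> [24, 34, 43]
push(26) -> [24, 34, 43, 26]
push(21) -> [24, 34, 43, 26, 21]
peek()->21
push(40) -> [24, 34, 43, 26, 21, 40]

Final stack: [24, 34, 43, 26, 21, 40]


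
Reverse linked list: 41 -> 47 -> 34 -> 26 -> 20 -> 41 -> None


Step 1: curr=41, set curr.next=prev(None) | reversed so far: 41
Step 2: curr=47, set curr.next=prev(41) | reversed so far: 47 -> 41
Step 3: curr=34, set curr.next=prev(47) | reversed so far: 34 -> 47 -> 41
Step 4: curr=26, set curr.next=prev(34) | reversed so far: 26 -> 34 -> 47 -> 41
Step 5: curr=20, set curr.next=prev(26) | reversed so far: 20 -> 26 -> 34 -> 47 -> 41
Step 6: curr=41, set curr.next=prev(20) | reversed so far: 41 -> 20 -> 26 -> 34 -> 47 -> 41

41 -> 20 -> 26 -> 34 -> 47 -> 41 -> None


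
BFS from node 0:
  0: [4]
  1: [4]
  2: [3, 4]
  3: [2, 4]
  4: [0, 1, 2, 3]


Visit 0, enqueue [4]
Visit 4, enqueue [1, 2, 3]
Visit 1, enqueue []
Visit 2, enqueue []
Visit 3, enqueue []

BFS order: [0, 4, 1, 2, 3]


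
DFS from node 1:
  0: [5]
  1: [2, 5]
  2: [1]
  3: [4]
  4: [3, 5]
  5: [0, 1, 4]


Visit 1, push [5, 2]
Visit 2, push []
Visit 5, push [4, 0]
Visit 0, push []
Visit 4, push [3]
Visit 3, push []

DFS order: [1, 2, 5, 0, 4, 3]


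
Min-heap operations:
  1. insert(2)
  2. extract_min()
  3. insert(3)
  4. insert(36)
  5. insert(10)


insert(2) -> [2]
extract_min()->2, []
insert(3) -> [3]
insert(36) -> [3, 36]
insert(10) -> [3, 36, 10]

Final heap: [3, 36, 10]


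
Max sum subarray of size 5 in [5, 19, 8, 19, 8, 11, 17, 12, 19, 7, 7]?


[0:5]: 59
[1:6]: 65
[2:7]: 63
[3:8]: 67
[4:9]: 67
[5:10]: 66
[6:11]: 62

Max: 67 at [3:8]


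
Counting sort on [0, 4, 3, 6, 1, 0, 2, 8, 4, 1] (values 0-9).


Input: [0, 4, 3, 6, 1, 0, 2, 8, 4, 1]
Counts: [2, 2, 1, 1, 2, 0, 1, 0, 1, 0]

Sorted: [0, 0, 1, 1, 2, 3, 4, 4, 6, 8]


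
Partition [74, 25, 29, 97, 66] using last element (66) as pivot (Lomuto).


Pivot: 66
  25 <= 66: swap -> [25, 74, 29, 97, 66]
  29 <= 66: swap -> [25, 29, 74, 97, 66]
Place pivot at 2: [25, 29, 66, 97, 74]

Partitioned: [25, 29, 66, 97, 74]


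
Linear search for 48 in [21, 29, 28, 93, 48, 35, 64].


i=0: 21!=48
i=1: 29!=48
i=2: 28!=48
i=3: 93!=48
i=4: 48==48 found!

Found at 4, 5 comps


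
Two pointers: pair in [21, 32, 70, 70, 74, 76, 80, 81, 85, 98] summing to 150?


lo=0(21)+hi=9(98)=119
lo=1(32)+hi=9(98)=130
lo=2(70)+hi=9(98)=168
lo=2(70)+hi=8(85)=155
lo=2(70)+hi=7(81)=151
lo=2(70)+hi=6(80)=150

Yes: 70+80=150


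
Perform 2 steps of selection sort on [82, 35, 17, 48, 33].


Initial: [82, 35, 17, 48, 33]
Step 1: min=17 at 2
  Swap: [17, 35, 82, 48, 33]
Step 2: min=33 at 4
  Swap: [17, 33, 82, 48, 35]

After 2 steps: [17, 33, 82, 48, 35]


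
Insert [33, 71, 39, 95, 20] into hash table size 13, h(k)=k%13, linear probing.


Insert 33: h=7 -> slot 7
Insert 71: h=6 -> slot 6
Insert 39: h=0 -> slot 0
Insert 95: h=4 -> slot 4
Insert 20: h=7, 1 probes -> slot 8

Table: [39, None, None, None, 95, None, 71, 33, 20, None, None, None, None]


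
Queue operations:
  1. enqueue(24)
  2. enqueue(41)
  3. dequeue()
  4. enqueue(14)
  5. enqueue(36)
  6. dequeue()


enqueue(24) -> [24]
enqueue(41) -> [24, 41]
dequeue()->24, [41]
enqueue(14) -> [41, 14]
enqueue(36) -> [41, 14, 36]
dequeue()->41, [14, 36]

Final queue: [14, 36]


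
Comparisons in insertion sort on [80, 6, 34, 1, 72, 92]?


Algorithm: insertion sort
Input: [80, 6, 34, 1, 72, 92]
Sorted: [1, 6, 34, 72, 80, 92]

9


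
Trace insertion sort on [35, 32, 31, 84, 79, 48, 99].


Initial: [35, 32, 31, 84, 79, 48, 99]
Insert 32: [32, 35, 31, 84, 79, 48, 99]
Insert 31: [31, 32, 35, 84, 79, 48, 99]
Insert 84: [31, 32, 35, 84, 79, 48, 99]
Insert 79: [31, 32, 35, 79, 84, 48, 99]
Insert 48: [31, 32, 35, 48, 79, 84, 99]
Insert 99: [31, 32, 35, 48, 79, 84, 99]

Sorted: [31, 32, 35, 48, 79, 84, 99]


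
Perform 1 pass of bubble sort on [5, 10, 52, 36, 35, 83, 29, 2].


Initial: [5, 10, 52, 36, 35, 83, 29, 2]
Pass 1: [5, 10, 36, 35, 52, 29, 2, 83] (4 swaps)

After 1 pass: [5, 10, 36, 35, 52, 29, 2, 83]


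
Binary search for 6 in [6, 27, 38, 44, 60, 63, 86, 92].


Step 1: lo=0, hi=7, mid=3, val=44
Step 2: lo=0, hi=2, mid=1, val=27
Step 3: lo=0, hi=0, mid=0, val=6

Found at index 0


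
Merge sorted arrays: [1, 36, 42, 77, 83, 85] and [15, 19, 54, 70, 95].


Take 1 from A
Take 15 from B
Take 19 from B
Take 36 from A
Take 42 from A
Take 54 from B
Take 70 from B
Take 77 from A
Take 83 from A
Take 85 from A

Merged: [1, 15, 19, 36, 42, 54, 70, 77, 83, 85, 95]


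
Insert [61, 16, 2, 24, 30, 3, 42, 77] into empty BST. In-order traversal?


Insert 61: root
Insert 16: L from 61
Insert 2: L from 61 -> L from 16
Insert 24: L from 61 -> R from 16
Insert 30: L from 61 -> R from 16 -> R from 24
Insert 3: L from 61 -> L from 16 -> R from 2
Insert 42: L from 61 -> R from 16 -> R from 24 -> R from 30
Insert 77: R from 61

In-order: [2, 3, 16, 24, 30, 42, 61, 77]


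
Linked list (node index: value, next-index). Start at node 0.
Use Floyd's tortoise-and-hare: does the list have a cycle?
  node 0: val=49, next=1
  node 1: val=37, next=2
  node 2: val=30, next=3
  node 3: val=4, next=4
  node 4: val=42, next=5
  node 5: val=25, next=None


Floyd's tortoise (slow, +1) and hare (fast, +2):
  init: slow=0, fast=0
  step 1: slow=1, fast=2
  step 2: slow=2, fast=4
  step 3: fast 4->5->None, no cycle

Cycle: no


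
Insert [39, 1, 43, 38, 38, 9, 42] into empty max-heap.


Insert 39: [39]
Insert 1: [39, 1]
Insert 43: [43, 1, 39]
Insert 38: [43, 38, 39, 1]
Insert 38: [43, 38, 39, 1, 38]
Insert 9: [43, 38, 39, 1, 38, 9]
Insert 42: [43, 38, 42, 1, 38, 9, 39]

Final heap: [43, 38, 42, 1, 38, 9, 39]


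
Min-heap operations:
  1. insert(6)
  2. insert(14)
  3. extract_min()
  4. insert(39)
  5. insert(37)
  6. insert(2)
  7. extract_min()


insert(6) -> [6]
insert(14) -> [6, 14]
extract_min()->6, [14]
insert(39) -> [14, 39]
insert(37) -> [14, 39, 37]
insert(2) -> [2, 14, 37, 39]
extract_min()->2, [14, 39, 37]

Final heap: [14, 39, 37]


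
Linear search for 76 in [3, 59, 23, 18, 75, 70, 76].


i=0: 3!=76
i=1: 59!=76
i=2: 23!=76
i=3: 18!=76
i=4: 75!=76
i=5: 70!=76
i=6: 76==76 found!

Found at 6, 7 comps


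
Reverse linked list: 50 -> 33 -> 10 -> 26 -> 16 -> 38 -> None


Step 1: curr=50, set curr.next=prev(None) | reversed so far: 50
Step 2: curr=33, set curr.next=prev(50) | reversed so far: 33 -> 50
Step 3: curr=10, set curr.next=prev(33) | reversed so far: 10 -> 33 -> 50
Step 4: curr=26, set curr.next=prev(10) | reversed so far: 26 -> 10 -> 33 -> 50
Step 5: curr=16, set curr.next=prev(26) | reversed so far: 16 -> 26 -> 10 -> 33 -> 50
Step 6: curr=38, set curr.next=prev(16) | reversed so far: 38 -> 16 -> 26 -> 10 -> 33 -> 50

38 -> 16 -> 26 -> 10 -> 33 -> 50 -> None


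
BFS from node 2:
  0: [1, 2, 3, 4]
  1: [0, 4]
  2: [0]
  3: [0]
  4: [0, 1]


Visit 2, enqueue [0]
Visit 0, enqueue [1, 3, 4]
Visit 1, enqueue []
Visit 3, enqueue []
Visit 4, enqueue []

BFS order: [2, 0, 1, 3, 4]


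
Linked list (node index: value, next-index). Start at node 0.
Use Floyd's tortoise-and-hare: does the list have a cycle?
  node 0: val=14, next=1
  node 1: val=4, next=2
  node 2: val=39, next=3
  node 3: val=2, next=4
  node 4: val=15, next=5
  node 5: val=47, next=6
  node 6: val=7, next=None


Floyd's tortoise (slow, +1) and hare (fast, +2):
  init: slow=0, fast=0
  step 1: slow=1, fast=2
  step 2: slow=2, fast=4
  step 3: slow=3, fast=6
  step 4: fast -> None, no cycle

Cycle: no


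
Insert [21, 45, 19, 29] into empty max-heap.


Insert 21: [21]
Insert 45: [45, 21]
Insert 19: [45, 21, 19]
Insert 29: [45, 29, 19, 21]

Final heap: [45, 29, 19, 21]


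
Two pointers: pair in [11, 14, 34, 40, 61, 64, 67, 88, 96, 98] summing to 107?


lo=0(11)+hi=9(98)=109
lo=0(11)+hi=8(96)=107

Yes: 11+96=107


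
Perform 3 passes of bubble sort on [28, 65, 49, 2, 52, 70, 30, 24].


Initial: [28, 65, 49, 2, 52, 70, 30, 24]
Pass 1: [28, 49, 2, 52, 65, 30, 24, 70] (5 swaps)
Pass 2: [28, 2, 49, 52, 30, 24, 65, 70] (3 swaps)
Pass 3: [2, 28, 49, 30, 24, 52, 65, 70] (3 swaps)

After 3 passes: [2, 28, 49, 30, 24, 52, 65, 70]


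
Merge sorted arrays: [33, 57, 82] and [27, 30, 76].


Take 27 from B
Take 30 from B
Take 33 from A
Take 57 from A
Take 76 from B

Merged: [27, 30, 33, 57, 76, 82]


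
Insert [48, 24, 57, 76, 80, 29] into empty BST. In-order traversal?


Insert 48: root
Insert 24: L from 48
Insert 57: R from 48
Insert 76: R from 48 -> R from 57
Insert 80: R from 48 -> R from 57 -> R from 76
Insert 29: L from 48 -> R from 24

In-order: [24, 29, 48, 57, 76, 80]


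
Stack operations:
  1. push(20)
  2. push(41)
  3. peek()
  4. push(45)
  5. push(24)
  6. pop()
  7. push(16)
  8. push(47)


push(20) -> [20]
push(41) -> [20, 41]
peek()->41
push(45) -> [20, 41, 45]
push(24) -> [20, 41, 45, 24]
pop()->24, [20, 41, 45]
push(16) -> [20, 41, 45, 16]
push(47) -> [20, 41, 45, 16, 47]

Final stack: [20, 41, 45, 16, 47]


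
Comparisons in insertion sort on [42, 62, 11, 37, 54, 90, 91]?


Algorithm: insertion sort
Input: [42, 62, 11, 37, 54, 90, 91]
Sorted: [11, 37, 42, 54, 62, 90, 91]

10


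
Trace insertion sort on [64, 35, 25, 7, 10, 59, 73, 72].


Initial: [64, 35, 25, 7, 10, 59, 73, 72]
Insert 35: [35, 64, 25, 7, 10, 59, 73, 72]
Insert 25: [25, 35, 64, 7, 10, 59, 73, 72]
Insert 7: [7, 25, 35, 64, 10, 59, 73, 72]
Insert 10: [7, 10, 25, 35, 64, 59, 73, 72]
Insert 59: [7, 10, 25, 35, 59, 64, 73, 72]
Insert 73: [7, 10, 25, 35, 59, 64, 73, 72]
Insert 72: [7, 10, 25, 35, 59, 64, 72, 73]

Sorted: [7, 10, 25, 35, 59, 64, 72, 73]


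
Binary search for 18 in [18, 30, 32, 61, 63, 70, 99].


Step 1: lo=0, hi=6, mid=3, val=61
Step 2: lo=0, hi=2, mid=1, val=30
Step 3: lo=0, hi=0, mid=0, val=18

Found at index 0


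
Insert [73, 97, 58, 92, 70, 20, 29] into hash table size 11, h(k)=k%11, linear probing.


Insert 73: h=7 -> slot 7
Insert 97: h=9 -> slot 9
Insert 58: h=3 -> slot 3
Insert 92: h=4 -> slot 4
Insert 70: h=4, 1 probes -> slot 5
Insert 20: h=9, 1 probes -> slot 10
Insert 29: h=7, 1 probes -> slot 8

Table: [None, None, None, 58, 92, 70, None, 73, 29, 97, 20]


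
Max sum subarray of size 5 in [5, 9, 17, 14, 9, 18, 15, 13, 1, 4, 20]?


[0:5]: 54
[1:6]: 67
[2:7]: 73
[3:8]: 69
[4:9]: 56
[5:10]: 51
[6:11]: 53

Max: 73 at [2:7]


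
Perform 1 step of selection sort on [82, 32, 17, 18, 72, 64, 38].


Initial: [82, 32, 17, 18, 72, 64, 38]
Step 1: min=17 at 2
  Swap: [17, 32, 82, 18, 72, 64, 38]

After 1 step: [17, 32, 82, 18, 72, 64, 38]


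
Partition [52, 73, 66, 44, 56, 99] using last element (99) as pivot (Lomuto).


Pivot: 99
  52 <= 99: advance i (no swap)
  73 <= 99: advance i (no swap)
  66 <= 99: advance i (no swap)
  44 <= 99: advance i (no swap)
  56 <= 99: advance i (no swap)
Place pivot at 5: [52, 73, 66, 44, 56, 99]

Partitioned: [52, 73, 66, 44, 56, 99]


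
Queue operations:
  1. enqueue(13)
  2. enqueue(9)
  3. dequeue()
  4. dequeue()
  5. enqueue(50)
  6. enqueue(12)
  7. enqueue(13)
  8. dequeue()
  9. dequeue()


enqueue(13) -> [13]
enqueue(9) -> [13, 9]
dequeue()->13, [9]
dequeue()->9, []
enqueue(50) -> [50]
enqueue(12) -> [50, 12]
enqueue(13) -> [50, 12, 13]
dequeue()->50, [12, 13]
dequeue()->12, [13]

Final queue: [13]


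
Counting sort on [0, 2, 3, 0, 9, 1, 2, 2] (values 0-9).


Input: [0, 2, 3, 0, 9, 1, 2, 2]
Counts: [2, 1, 3, 1, 0, 0, 0, 0, 0, 1]

Sorted: [0, 0, 1, 2, 2, 2, 3, 9]


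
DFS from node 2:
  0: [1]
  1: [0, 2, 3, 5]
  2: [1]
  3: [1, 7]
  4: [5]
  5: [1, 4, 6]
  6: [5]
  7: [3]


Visit 2, push [1]
Visit 1, push [5, 3, 0]
Visit 0, push []
Visit 3, push [7]
Visit 7, push []
Visit 5, push [6, 4]
Visit 4, push []
Visit 6, push []

DFS order: [2, 1, 0, 3, 7, 5, 4, 6]


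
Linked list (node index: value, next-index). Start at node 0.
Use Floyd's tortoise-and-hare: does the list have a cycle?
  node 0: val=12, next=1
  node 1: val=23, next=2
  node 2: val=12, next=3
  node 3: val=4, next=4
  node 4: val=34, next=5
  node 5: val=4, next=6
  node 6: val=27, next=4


Floyd's tortoise (slow, +1) and hare (fast, +2):
  init: slow=0, fast=0
  step 1: slow=1, fast=2
  step 2: slow=2, fast=4
  step 3: slow=3, fast=6
  step 4: slow=4, fast=5
  step 5: slow=5, fast=4
  step 6: slow=6, fast=6
  slow == fast at node 6: cycle detected

Cycle: yes


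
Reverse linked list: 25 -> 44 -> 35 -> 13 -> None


Step 1: curr=25, set curr.next=prev(None) | reversed so far: 25
Step 2: curr=44, set curr.next=prev(25) | reversed so far: 44 -> 25
Step 3: curr=35, set curr.next=prev(44) | reversed so far: 35 -> 44 -> 25
Step 4: curr=13, set curr.next=prev(35) | reversed so far: 13 -> 35 -> 44 -> 25

13 -> 35 -> 44 -> 25 -> None


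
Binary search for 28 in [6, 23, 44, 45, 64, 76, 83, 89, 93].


Step 1: lo=0, hi=8, mid=4, val=64
Step 2: lo=0, hi=3, mid=1, val=23
Step 3: lo=2, hi=3, mid=2, val=44

Not found


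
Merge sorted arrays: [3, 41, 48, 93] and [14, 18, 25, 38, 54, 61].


Take 3 from A
Take 14 from B
Take 18 from B
Take 25 from B
Take 38 from B
Take 41 from A
Take 48 from A
Take 54 from B
Take 61 from B

Merged: [3, 14, 18, 25, 38, 41, 48, 54, 61, 93]


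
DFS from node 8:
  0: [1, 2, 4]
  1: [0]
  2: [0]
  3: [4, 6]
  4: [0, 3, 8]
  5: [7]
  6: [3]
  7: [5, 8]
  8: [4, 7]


Visit 8, push [7, 4]
Visit 4, push [3, 0]
Visit 0, push [2, 1]
Visit 1, push []
Visit 2, push []
Visit 3, push [6]
Visit 6, push []
Visit 7, push [5]
Visit 5, push []

DFS order: [8, 4, 0, 1, 2, 3, 6, 7, 5]


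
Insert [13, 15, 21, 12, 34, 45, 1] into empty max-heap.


Insert 13: [13]
Insert 15: [15, 13]
Insert 21: [21, 13, 15]
Insert 12: [21, 13, 15, 12]
Insert 34: [34, 21, 15, 12, 13]
Insert 45: [45, 21, 34, 12, 13, 15]
Insert 1: [45, 21, 34, 12, 13, 15, 1]

Final heap: [45, 21, 34, 12, 13, 15, 1]


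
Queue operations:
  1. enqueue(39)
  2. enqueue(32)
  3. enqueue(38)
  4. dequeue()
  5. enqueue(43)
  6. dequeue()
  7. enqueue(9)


enqueue(39) -> [39]
enqueue(32) -> [39, 32]
enqueue(38) -> [39, 32, 38]
dequeue()->39, [32, 38]
enqueue(43) -> [32, 38, 43]
dequeue()->32, [38, 43]
enqueue(9) -> [38, 43, 9]

Final queue: [38, 43, 9]


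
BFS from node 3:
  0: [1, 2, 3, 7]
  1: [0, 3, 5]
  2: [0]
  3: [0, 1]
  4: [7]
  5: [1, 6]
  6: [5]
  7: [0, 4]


Visit 3, enqueue [0, 1]
Visit 0, enqueue [2, 7]
Visit 1, enqueue [5]
Visit 2, enqueue []
Visit 7, enqueue [4]
Visit 5, enqueue [6]
Visit 4, enqueue []
Visit 6, enqueue []

BFS order: [3, 0, 1, 2, 7, 5, 4, 6]


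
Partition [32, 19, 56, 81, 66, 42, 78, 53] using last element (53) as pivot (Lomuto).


Pivot: 53
  32 <= 53: advance i (no swap)
  19 <= 53: advance i (no swap)
  42 <= 53: swap -> [32, 19, 42, 81, 66, 56, 78, 53]
Place pivot at 3: [32, 19, 42, 53, 66, 56, 78, 81]

Partitioned: [32, 19, 42, 53, 66, 56, 78, 81]


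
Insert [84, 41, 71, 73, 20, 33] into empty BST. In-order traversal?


Insert 84: root
Insert 41: L from 84
Insert 71: L from 84 -> R from 41
Insert 73: L from 84 -> R from 41 -> R from 71
Insert 20: L from 84 -> L from 41
Insert 33: L from 84 -> L from 41 -> R from 20

In-order: [20, 33, 41, 71, 73, 84]


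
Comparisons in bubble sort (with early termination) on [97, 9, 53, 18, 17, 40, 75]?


Algorithm: bubble sort (with early termination)
Input: [97, 9, 53, 18, 17, 40, 75]
Sorted: [9, 17, 18, 40, 53, 75, 97]

18


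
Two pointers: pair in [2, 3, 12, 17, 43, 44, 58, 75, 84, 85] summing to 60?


lo=0(2)+hi=9(85)=87
lo=0(2)+hi=8(84)=86
lo=0(2)+hi=7(75)=77
lo=0(2)+hi=6(58)=60

Yes: 2+58=60


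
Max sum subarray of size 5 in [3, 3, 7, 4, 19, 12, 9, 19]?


[0:5]: 36
[1:6]: 45
[2:7]: 51
[3:8]: 63

Max: 63 at [3:8]


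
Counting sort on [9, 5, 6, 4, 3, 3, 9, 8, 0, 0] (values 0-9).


Input: [9, 5, 6, 4, 3, 3, 9, 8, 0, 0]
Counts: [2, 0, 0, 2, 1, 1, 1, 0, 1, 2]

Sorted: [0, 0, 3, 3, 4, 5, 6, 8, 9, 9]


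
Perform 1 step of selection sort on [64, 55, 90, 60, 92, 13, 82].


Initial: [64, 55, 90, 60, 92, 13, 82]
Step 1: min=13 at 5
  Swap: [13, 55, 90, 60, 92, 64, 82]

After 1 step: [13, 55, 90, 60, 92, 64, 82]


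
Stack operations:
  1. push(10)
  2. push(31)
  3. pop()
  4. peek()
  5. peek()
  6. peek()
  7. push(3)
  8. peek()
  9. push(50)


push(10) -> [10]
push(31) -> [10, 31]
pop()->31, [10]
peek()->10
peek()->10
peek()->10
push(3) -> [10, 3]
peek()->3
push(50) -> [10, 3, 50]

Final stack: [10, 3, 50]


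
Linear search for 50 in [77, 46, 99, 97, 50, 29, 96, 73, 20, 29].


i=0: 77!=50
i=1: 46!=50
i=2: 99!=50
i=3: 97!=50
i=4: 50==50 found!

Found at 4, 5 comps


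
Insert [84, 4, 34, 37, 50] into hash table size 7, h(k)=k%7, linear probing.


Insert 84: h=0 -> slot 0
Insert 4: h=4 -> slot 4
Insert 34: h=6 -> slot 6
Insert 37: h=2 -> slot 2
Insert 50: h=1 -> slot 1

Table: [84, 50, 37, None, 4, None, 34]


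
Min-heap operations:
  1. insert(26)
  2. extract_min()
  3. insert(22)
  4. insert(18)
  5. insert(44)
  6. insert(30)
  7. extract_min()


insert(26) -> [26]
extract_min()->26, []
insert(22) -> [22]
insert(18) -> [18, 22]
insert(44) -> [18, 22, 44]
insert(30) -> [18, 22, 44, 30]
extract_min()->18, [22, 30, 44]

Final heap: [22, 30, 44]


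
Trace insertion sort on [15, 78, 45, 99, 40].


Initial: [15, 78, 45, 99, 40]
Insert 78: [15, 78, 45, 99, 40]
Insert 45: [15, 45, 78, 99, 40]
Insert 99: [15, 45, 78, 99, 40]
Insert 40: [15, 40, 45, 78, 99]

Sorted: [15, 40, 45, 78, 99]


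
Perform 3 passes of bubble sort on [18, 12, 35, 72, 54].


Initial: [18, 12, 35, 72, 54]
Pass 1: [12, 18, 35, 54, 72] (2 swaps)
Pass 2: [12, 18, 35, 54, 72] (0 swaps)
Pass 3: [12, 18, 35, 54, 72] (0 swaps)

After 3 passes: [12, 18, 35, 54, 72]


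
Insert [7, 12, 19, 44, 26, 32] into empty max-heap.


Insert 7: [7]
Insert 12: [12, 7]
Insert 19: [19, 7, 12]
Insert 44: [44, 19, 12, 7]
Insert 26: [44, 26, 12, 7, 19]
Insert 32: [44, 26, 32, 7, 19, 12]

Final heap: [44, 26, 32, 7, 19, 12]


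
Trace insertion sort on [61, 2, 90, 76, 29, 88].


Initial: [61, 2, 90, 76, 29, 88]
Insert 2: [2, 61, 90, 76, 29, 88]
Insert 90: [2, 61, 90, 76, 29, 88]
Insert 76: [2, 61, 76, 90, 29, 88]
Insert 29: [2, 29, 61, 76, 90, 88]
Insert 88: [2, 29, 61, 76, 88, 90]

Sorted: [2, 29, 61, 76, 88, 90]


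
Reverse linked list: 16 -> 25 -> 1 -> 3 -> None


Step 1: curr=16, set curr.next=prev(None) | reversed so far: 16
Step 2: curr=25, set curr.next=prev(16) | reversed so far: 25 -> 16
Step 3: curr=1, set curr.next=prev(25) | reversed so far: 1 -> 25 -> 16
Step 4: curr=3, set curr.next=prev(1) | reversed so far: 3 -> 1 -> 25 -> 16

3 -> 1 -> 25 -> 16 -> None


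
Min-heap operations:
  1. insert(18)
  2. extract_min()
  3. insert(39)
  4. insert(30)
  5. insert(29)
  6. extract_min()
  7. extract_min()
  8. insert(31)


insert(18) -> [18]
extract_min()->18, []
insert(39) -> [39]
insert(30) -> [30, 39]
insert(29) -> [29, 39, 30]
extract_min()->29, [30, 39]
extract_min()->30, [39]
insert(31) -> [31, 39]

Final heap: [31, 39]


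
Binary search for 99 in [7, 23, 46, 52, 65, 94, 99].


Step 1: lo=0, hi=6, mid=3, val=52
Step 2: lo=4, hi=6, mid=5, val=94
Step 3: lo=6, hi=6, mid=6, val=99

Found at index 6


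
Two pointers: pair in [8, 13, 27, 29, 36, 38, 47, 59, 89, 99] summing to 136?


lo=0(8)+hi=9(99)=107
lo=1(13)+hi=9(99)=112
lo=2(27)+hi=9(99)=126
lo=3(29)+hi=9(99)=128
lo=4(36)+hi=9(99)=135
lo=5(38)+hi=9(99)=137
lo=5(38)+hi=8(89)=127
lo=6(47)+hi=8(89)=136

Yes: 47+89=136


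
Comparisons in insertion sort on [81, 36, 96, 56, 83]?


Algorithm: insertion sort
Input: [81, 36, 96, 56, 83]
Sorted: [36, 56, 81, 83, 96]

7


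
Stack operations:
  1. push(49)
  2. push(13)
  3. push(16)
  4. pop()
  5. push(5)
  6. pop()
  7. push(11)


push(49) -> [49]
push(13) -> [49, 13]
push(16) -> [49, 13, 16]
pop()->16, [49, 13]
push(5) -> [49, 13, 5]
pop()->5, [49, 13]
push(11) -> [49, 13, 11]

Final stack: [49, 13, 11]


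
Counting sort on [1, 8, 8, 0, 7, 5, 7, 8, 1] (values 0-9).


Input: [1, 8, 8, 0, 7, 5, 7, 8, 1]
Counts: [1, 2, 0, 0, 0, 1, 0, 2, 3, 0]

Sorted: [0, 1, 1, 5, 7, 7, 8, 8, 8]


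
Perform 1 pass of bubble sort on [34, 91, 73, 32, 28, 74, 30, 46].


Initial: [34, 91, 73, 32, 28, 74, 30, 46]
Pass 1: [34, 73, 32, 28, 74, 30, 46, 91] (6 swaps)

After 1 pass: [34, 73, 32, 28, 74, 30, 46, 91]


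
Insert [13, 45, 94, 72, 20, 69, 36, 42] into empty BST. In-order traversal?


Insert 13: root
Insert 45: R from 13
Insert 94: R from 13 -> R from 45
Insert 72: R from 13 -> R from 45 -> L from 94
Insert 20: R from 13 -> L from 45
Insert 69: R from 13 -> R from 45 -> L from 94 -> L from 72
Insert 36: R from 13 -> L from 45 -> R from 20
Insert 42: R from 13 -> L from 45 -> R from 20 -> R from 36

In-order: [13, 20, 36, 42, 45, 69, 72, 94]


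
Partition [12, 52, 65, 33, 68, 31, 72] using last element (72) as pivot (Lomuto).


Pivot: 72
  12 <= 72: advance i (no swap)
  52 <= 72: advance i (no swap)
  65 <= 72: advance i (no swap)
  33 <= 72: advance i (no swap)
  68 <= 72: advance i (no swap)
  31 <= 72: advance i (no swap)
Place pivot at 6: [12, 52, 65, 33, 68, 31, 72]

Partitioned: [12, 52, 65, 33, 68, 31, 72]


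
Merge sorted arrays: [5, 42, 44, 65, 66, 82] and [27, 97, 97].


Take 5 from A
Take 27 from B
Take 42 from A
Take 44 from A
Take 65 from A
Take 66 from A
Take 82 from A

Merged: [5, 27, 42, 44, 65, 66, 82, 97, 97]


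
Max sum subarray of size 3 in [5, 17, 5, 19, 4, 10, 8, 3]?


[0:3]: 27
[1:4]: 41
[2:5]: 28
[3:6]: 33
[4:7]: 22
[5:8]: 21

Max: 41 at [1:4]


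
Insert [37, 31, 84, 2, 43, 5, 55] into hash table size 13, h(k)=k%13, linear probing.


Insert 37: h=11 -> slot 11
Insert 31: h=5 -> slot 5
Insert 84: h=6 -> slot 6
Insert 2: h=2 -> slot 2
Insert 43: h=4 -> slot 4
Insert 5: h=5, 2 probes -> slot 7
Insert 55: h=3 -> slot 3

Table: [None, None, 2, 55, 43, 31, 84, 5, None, None, None, 37, None]


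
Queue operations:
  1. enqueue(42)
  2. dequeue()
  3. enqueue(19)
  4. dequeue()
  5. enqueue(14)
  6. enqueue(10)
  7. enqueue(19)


enqueue(42) -> [42]
dequeue()->42, []
enqueue(19) -> [19]
dequeue()->19, []
enqueue(14) -> [14]
enqueue(10) -> [14, 10]
enqueue(19) -> [14, 10, 19]

Final queue: [14, 10, 19]


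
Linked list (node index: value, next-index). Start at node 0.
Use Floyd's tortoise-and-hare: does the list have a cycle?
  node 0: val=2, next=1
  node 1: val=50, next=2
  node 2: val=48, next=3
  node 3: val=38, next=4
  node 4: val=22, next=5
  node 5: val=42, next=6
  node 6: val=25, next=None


Floyd's tortoise (slow, +1) and hare (fast, +2):
  init: slow=0, fast=0
  step 1: slow=1, fast=2
  step 2: slow=2, fast=4
  step 3: slow=3, fast=6
  step 4: fast -> None, no cycle

Cycle: no


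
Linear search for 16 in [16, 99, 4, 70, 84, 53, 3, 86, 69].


i=0: 16==16 found!

Found at 0, 1 comps


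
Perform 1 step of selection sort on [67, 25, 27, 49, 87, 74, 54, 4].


Initial: [67, 25, 27, 49, 87, 74, 54, 4]
Step 1: min=4 at 7
  Swap: [4, 25, 27, 49, 87, 74, 54, 67]

After 1 step: [4, 25, 27, 49, 87, 74, 54, 67]


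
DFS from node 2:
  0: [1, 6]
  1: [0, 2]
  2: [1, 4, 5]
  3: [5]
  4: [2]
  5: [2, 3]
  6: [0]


Visit 2, push [5, 4, 1]
Visit 1, push [0]
Visit 0, push [6]
Visit 6, push []
Visit 4, push []
Visit 5, push [3]
Visit 3, push []

DFS order: [2, 1, 0, 6, 4, 5, 3]


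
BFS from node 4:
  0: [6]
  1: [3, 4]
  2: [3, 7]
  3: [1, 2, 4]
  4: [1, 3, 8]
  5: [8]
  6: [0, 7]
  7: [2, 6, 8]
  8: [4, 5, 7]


Visit 4, enqueue [1, 3, 8]
Visit 1, enqueue []
Visit 3, enqueue [2]
Visit 8, enqueue [5, 7]
Visit 2, enqueue []
Visit 5, enqueue []
Visit 7, enqueue [6]
Visit 6, enqueue [0]
Visit 0, enqueue []

BFS order: [4, 1, 3, 8, 2, 5, 7, 6, 0]


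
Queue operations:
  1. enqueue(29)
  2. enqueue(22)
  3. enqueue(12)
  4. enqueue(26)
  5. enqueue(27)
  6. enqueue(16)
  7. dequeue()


enqueue(29) -> [29]
enqueue(22) -> [29, 22]
enqueue(12) -> [29, 22, 12]
enqueue(26) -> [29, 22, 12, 26]
enqueue(27) -> [29, 22, 12, 26, 27]
enqueue(16) -> [29, 22, 12, 26, 27, 16]
dequeue()->29, [22, 12, 26, 27, 16]

Final queue: [22, 12, 26, 27, 16]


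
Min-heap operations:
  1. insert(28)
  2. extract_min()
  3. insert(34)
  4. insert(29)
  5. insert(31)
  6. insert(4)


insert(28) -> [28]
extract_min()->28, []
insert(34) -> [34]
insert(29) -> [29, 34]
insert(31) -> [29, 34, 31]
insert(4) -> [4, 29, 31, 34]

Final heap: [4, 29, 31, 34]


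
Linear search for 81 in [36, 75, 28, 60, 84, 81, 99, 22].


i=0: 36!=81
i=1: 75!=81
i=2: 28!=81
i=3: 60!=81
i=4: 84!=81
i=5: 81==81 found!

Found at 5, 6 comps


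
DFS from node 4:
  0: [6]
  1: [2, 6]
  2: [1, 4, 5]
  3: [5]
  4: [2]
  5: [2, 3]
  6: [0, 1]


Visit 4, push [2]
Visit 2, push [5, 1]
Visit 1, push [6]
Visit 6, push [0]
Visit 0, push []
Visit 5, push [3]
Visit 3, push []

DFS order: [4, 2, 1, 6, 0, 5, 3]


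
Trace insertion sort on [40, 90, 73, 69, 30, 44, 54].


Initial: [40, 90, 73, 69, 30, 44, 54]
Insert 90: [40, 90, 73, 69, 30, 44, 54]
Insert 73: [40, 73, 90, 69, 30, 44, 54]
Insert 69: [40, 69, 73, 90, 30, 44, 54]
Insert 30: [30, 40, 69, 73, 90, 44, 54]
Insert 44: [30, 40, 44, 69, 73, 90, 54]
Insert 54: [30, 40, 44, 54, 69, 73, 90]

Sorted: [30, 40, 44, 54, 69, 73, 90]


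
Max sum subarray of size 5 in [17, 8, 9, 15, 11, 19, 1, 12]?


[0:5]: 60
[1:6]: 62
[2:7]: 55
[3:8]: 58

Max: 62 at [1:6]


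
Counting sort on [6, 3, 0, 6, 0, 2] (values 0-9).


Input: [6, 3, 0, 6, 0, 2]
Counts: [2, 0, 1, 1, 0, 0, 2, 0, 0, 0]

Sorted: [0, 0, 2, 3, 6, 6]


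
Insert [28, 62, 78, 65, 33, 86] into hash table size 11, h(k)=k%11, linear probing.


Insert 28: h=6 -> slot 6
Insert 62: h=7 -> slot 7
Insert 78: h=1 -> slot 1
Insert 65: h=10 -> slot 10
Insert 33: h=0 -> slot 0
Insert 86: h=9 -> slot 9

Table: [33, 78, None, None, None, None, 28, 62, None, 86, 65]


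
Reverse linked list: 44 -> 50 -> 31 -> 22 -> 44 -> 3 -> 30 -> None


Step 1: curr=44, set curr.next=prev(None) | reversed so far: 44
Step 2: curr=50, set curr.next=prev(44) | reversed so far: 50 -> 44
Step 3: curr=31, set curr.next=prev(50) | reversed so far: 31 -> 50 -> 44
Step 4: curr=22, set curr.next=prev(31) | reversed so far: 22 -> 31 -> 50 -> 44
Step 5: curr=44, set curr.next=prev(22) | reversed so far: 44 -> 22 -> 31 -> 50 -> 44
Step 6: curr=3, set curr.next=prev(44) | reversed so far: 3 -> 44 -> 22 -> 31 -> 50 -> 44
Step 7: curr=30, set curr.next=prev(3) | reversed so far: 30 -> 3 -> 44 -> 22 -> 31 -> 50 -> 44

30 -> 3 -> 44 -> 22 -> 31 -> 50 -> 44 -> None


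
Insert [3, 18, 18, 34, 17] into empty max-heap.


Insert 3: [3]
Insert 18: [18, 3]
Insert 18: [18, 3, 18]
Insert 34: [34, 18, 18, 3]
Insert 17: [34, 18, 18, 3, 17]

Final heap: [34, 18, 18, 3, 17]


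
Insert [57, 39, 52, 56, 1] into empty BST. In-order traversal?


Insert 57: root
Insert 39: L from 57
Insert 52: L from 57 -> R from 39
Insert 56: L from 57 -> R from 39 -> R from 52
Insert 1: L from 57 -> L from 39

In-order: [1, 39, 52, 56, 57]


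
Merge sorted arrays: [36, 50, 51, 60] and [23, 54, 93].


Take 23 from B
Take 36 from A
Take 50 from A
Take 51 from A
Take 54 from B
Take 60 from A

Merged: [23, 36, 50, 51, 54, 60, 93]


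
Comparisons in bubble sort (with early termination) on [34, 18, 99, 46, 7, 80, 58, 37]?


Algorithm: bubble sort (with early termination)
Input: [34, 18, 99, 46, 7, 80, 58, 37]
Sorted: [7, 18, 34, 37, 46, 58, 80, 99]

25


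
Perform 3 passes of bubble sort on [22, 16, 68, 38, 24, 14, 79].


Initial: [22, 16, 68, 38, 24, 14, 79]
Pass 1: [16, 22, 38, 24, 14, 68, 79] (4 swaps)
Pass 2: [16, 22, 24, 14, 38, 68, 79] (2 swaps)
Pass 3: [16, 22, 14, 24, 38, 68, 79] (1 swaps)

After 3 passes: [16, 22, 14, 24, 38, 68, 79]


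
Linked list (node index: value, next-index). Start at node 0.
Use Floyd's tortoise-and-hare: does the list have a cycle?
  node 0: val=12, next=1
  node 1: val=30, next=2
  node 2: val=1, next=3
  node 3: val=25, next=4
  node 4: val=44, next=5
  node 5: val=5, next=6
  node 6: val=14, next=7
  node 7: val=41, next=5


Floyd's tortoise (slow, +1) and hare (fast, +2):
  init: slow=0, fast=0
  step 1: slow=1, fast=2
  step 2: slow=2, fast=4
  step 3: slow=3, fast=6
  step 4: slow=4, fast=5
  step 5: slow=5, fast=7
  step 6: slow=6, fast=6
  slow == fast at node 6: cycle detected

Cycle: yes


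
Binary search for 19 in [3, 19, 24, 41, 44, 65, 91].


Step 1: lo=0, hi=6, mid=3, val=41
Step 2: lo=0, hi=2, mid=1, val=19

Found at index 1


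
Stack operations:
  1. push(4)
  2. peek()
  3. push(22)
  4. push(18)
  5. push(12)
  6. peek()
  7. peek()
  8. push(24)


push(4) -> [4]
peek()->4
push(22) -> [4, 22]
push(18) -> [4, 22, 18]
push(12) -> [4, 22, 18, 12]
peek()->12
peek()->12
push(24) -> [4, 22, 18, 12, 24]

Final stack: [4, 22, 18, 12, 24]


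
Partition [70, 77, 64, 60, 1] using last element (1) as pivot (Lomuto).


Pivot: 1
Place pivot at 0: [1, 77, 64, 60, 70]

Partitioned: [1, 77, 64, 60, 70]


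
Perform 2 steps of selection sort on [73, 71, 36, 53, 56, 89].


Initial: [73, 71, 36, 53, 56, 89]
Step 1: min=36 at 2
  Swap: [36, 71, 73, 53, 56, 89]
Step 2: min=53 at 3
  Swap: [36, 53, 73, 71, 56, 89]

After 2 steps: [36, 53, 73, 71, 56, 89]


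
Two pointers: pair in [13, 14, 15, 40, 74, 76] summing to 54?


lo=0(13)+hi=5(76)=89
lo=0(13)+hi=4(74)=87
lo=0(13)+hi=3(40)=53
lo=1(14)+hi=3(40)=54

Yes: 14+40=54


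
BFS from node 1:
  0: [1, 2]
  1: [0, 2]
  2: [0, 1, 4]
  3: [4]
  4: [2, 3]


Visit 1, enqueue [0, 2]
Visit 0, enqueue []
Visit 2, enqueue [4]
Visit 4, enqueue [3]
Visit 3, enqueue []

BFS order: [1, 0, 2, 4, 3]


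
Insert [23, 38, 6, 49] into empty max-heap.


Insert 23: [23]
Insert 38: [38, 23]
Insert 6: [38, 23, 6]
Insert 49: [49, 38, 6, 23]

Final heap: [49, 38, 6, 23]


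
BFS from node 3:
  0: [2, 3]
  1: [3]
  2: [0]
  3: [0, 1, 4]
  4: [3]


Visit 3, enqueue [0, 1, 4]
Visit 0, enqueue [2]
Visit 1, enqueue []
Visit 4, enqueue []
Visit 2, enqueue []

BFS order: [3, 0, 1, 4, 2]


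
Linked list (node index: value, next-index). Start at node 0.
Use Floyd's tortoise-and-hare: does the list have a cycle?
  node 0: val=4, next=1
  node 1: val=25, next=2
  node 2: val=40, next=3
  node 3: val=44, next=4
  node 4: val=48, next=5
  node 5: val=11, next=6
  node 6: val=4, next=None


Floyd's tortoise (slow, +1) and hare (fast, +2):
  init: slow=0, fast=0
  step 1: slow=1, fast=2
  step 2: slow=2, fast=4
  step 3: slow=3, fast=6
  step 4: fast -> None, no cycle

Cycle: no


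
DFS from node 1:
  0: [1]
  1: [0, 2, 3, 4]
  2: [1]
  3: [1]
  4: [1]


Visit 1, push [4, 3, 2, 0]
Visit 0, push []
Visit 2, push []
Visit 3, push []
Visit 4, push []

DFS order: [1, 0, 2, 3, 4]


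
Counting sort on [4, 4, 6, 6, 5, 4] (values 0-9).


Input: [4, 4, 6, 6, 5, 4]
Counts: [0, 0, 0, 0, 3, 1, 2, 0, 0, 0]

Sorted: [4, 4, 4, 5, 6, 6]


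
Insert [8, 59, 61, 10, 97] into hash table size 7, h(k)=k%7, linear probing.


Insert 8: h=1 -> slot 1
Insert 59: h=3 -> slot 3
Insert 61: h=5 -> slot 5
Insert 10: h=3, 1 probes -> slot 4
Insert 97: h=6 -> slot 6

Table: [None, 8, None, 59, 10, 61, 97]


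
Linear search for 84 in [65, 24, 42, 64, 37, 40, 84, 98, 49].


i=0: 65!=84
i=1: 24!=84
i=2: 42!=84
i=3: 64!=84
i=4: 37!=84
i=5: 40!=84
i=6: 84==84 found!

Found at 6, 7 comps


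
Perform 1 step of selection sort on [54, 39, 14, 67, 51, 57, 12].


Initial: [54, 39, 14, 67, 51, 57, 12]
Step 1: min=12 at 6
  Swap: [12, 39, 14, 67, 51, 57, 54]

After 1 step: [12, 39, 14, 67, 51, 57, 54]


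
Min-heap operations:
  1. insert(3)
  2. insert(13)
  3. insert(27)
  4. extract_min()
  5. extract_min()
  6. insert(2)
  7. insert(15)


insert(3) -> [3]
insert(13) -> [3, 13]
insert(27) -> [3, 13, 27]
extract_min()->3, [13, 27]
extract_min()->13, [27]
insert(2) -> [2, 27]
insert(15) -> [2, 27, 15]

Final heap: [2, 27, 15]


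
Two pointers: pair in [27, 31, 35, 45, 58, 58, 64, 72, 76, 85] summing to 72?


lo=0(27)+hi=9(85)=112
lo=0(27)+hi=8(76)=103
lo=0(27)+hi=7(72)=99
lo=0(27)+hi=6(64)=91
lo=0(27)+hi=5(58)=85
lo=0(27)+hi=4(58)=85
lo=0(27)+hi=3(45)=72

Yes: 27+45=72


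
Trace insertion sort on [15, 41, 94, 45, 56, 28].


Initial: [15, 41, 94, 45, 56, 28]
Insert 41: [15, 41, 94, 45, 56, 28]
Insert 94: [15, 41, 94, 45, 56, 28]
Insert 45: [15, 41, 45, 94, 56, 28]
Insert 56: [15, 41, 45, 56, 94, 28]
Insert 28: [15, 28, 41, 45, 56, 94]

Sorted: [15, 28, 41, 45, 56, 94]


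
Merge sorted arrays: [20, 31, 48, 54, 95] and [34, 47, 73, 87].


Take 20 from A
Take 31 from A
Take 34 from B
Take 47 from B
Take 48 from A
Take 54 from A
Take 73 from B
Take 87 from B

Merged: [20, 31, 34, 47, 48, 54, 73, 87, 95]


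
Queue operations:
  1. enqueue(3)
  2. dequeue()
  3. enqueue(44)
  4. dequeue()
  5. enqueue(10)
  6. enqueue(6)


enqueue(3) -> [3]
dequeue()->3, []
enqueue(44) -> [44]
dequeue()->44, []
enqueue(10) -> [10]
enqueue(6) -> [10, 6]

Final queue: [10, 6]


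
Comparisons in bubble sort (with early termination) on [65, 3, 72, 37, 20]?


Algorithm: bubble sort (with early termination)
Input: [65, 3, 72, 37, 20]
Sorted: [3, 20, 37, 65, 72]

10


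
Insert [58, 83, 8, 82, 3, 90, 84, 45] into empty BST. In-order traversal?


Insert 58: root
Insert 83: R from 58
Insert 8: L from 58
Insert 82: R from 58 -> L from 83
Insert 3: L from 58 -> L from 8
Insert 90: R from 58 -> R from 83
Insert 84: R from 58 -> R from 83 -> L from 90
Insert 45: L from 58 -> R from 8

In-order: [3, 8, 45, 58, 82, 83, 84, 90]


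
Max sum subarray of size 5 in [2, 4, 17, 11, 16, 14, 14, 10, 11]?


[0:5]: 50
[1:6]: 62
[2:7]: 72
[3:8]: 65
[4:9]: 65

Max: 72 at [2:7]


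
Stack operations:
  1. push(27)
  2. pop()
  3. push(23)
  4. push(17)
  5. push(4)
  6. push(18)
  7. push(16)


push(27) -> [27]
pop()->27, []
push(23) -> [23]
push(17) -> [23, 17]
push(4) -> [23, 17, 4]
push(18) -> [23, 17, 4, 18]
push(16) -> [23, 17, 4, 18, 16]

Final stack: [23, 17, 4, 18, 16]


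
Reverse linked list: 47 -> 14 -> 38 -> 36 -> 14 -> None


Step 1: curr=47, set curr.next=prev(None) | reversed so far: 47
Step 2: curr=14, set curr.next=prev(47) | reversed so far: 14 -> 47
Step 3: curr=38, set curr.next=prev(14) | reversed so far: 38 -> 14 -> 47
Step 4: curr=36, set curr.next=prev(38) | reversed so far: 36 -> 38 -> 14 -> 47
Step 5: curr=14, set curr.next=prev(36) | reversed so far: 14 -> 36 -> 38 -> 14 -> 47

14 -> 36 -> 38 -> 14 -> 47 -> None


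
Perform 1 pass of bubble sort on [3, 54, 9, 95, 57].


Initial: [3, 54, 9, 95, 57]
Pass 1: [3, 9, 54, 57, 95] (2 swaps)

After 1 pass: [3, 9, 54, 57, 95]


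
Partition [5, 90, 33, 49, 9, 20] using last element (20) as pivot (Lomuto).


Pivot: 20
  5 <= 20: advance i (no swap)
  9 <= 20: swap -> [5, 9, 33, 49, 90, 20]
Place pivot at 2: [5, 9, 20, 49, 90, 33]

Partitioned: [5, 9, 20, 49, 90, 33]


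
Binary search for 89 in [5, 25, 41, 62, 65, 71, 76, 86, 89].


Step 1: lo=0, hi=8, mid=4, val=65
Step 2: lo=5, hi=8, mid=6, val=76
Step 3: lo=7, hi=8, mid=7, val=86
Step 4: lo=8, hi=8, mid=8, val=89

Found at index 8


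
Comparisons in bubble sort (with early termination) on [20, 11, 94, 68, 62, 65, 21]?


Algorithm: bubble sort (with early termination)
Input: [20, 11, 94, 68, 62, 65, 21]
Sorted: [11, 20, 21, 62, 65, 68, 94]

20


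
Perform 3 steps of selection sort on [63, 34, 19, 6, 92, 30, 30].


Initial: [63, 34, 19, 6, 92, 30, 30]
Step 1: min=6 at 3
  Swap: [6, 34, 19, 63, 92, 30, 30]
Step 2: min=19 at 2
  Swap: [6, 19, 34, 63, 92, 30, 30]
Step 3: min=30 at 5
  Swap: [6, 19, 30, 63, 92, 34, 30]

After 3 steps: [6, 19, 30, 63, 92, 34, 30]


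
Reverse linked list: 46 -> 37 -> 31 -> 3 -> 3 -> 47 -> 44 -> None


Step 1: curr=46, set curr.next=prev(None) | reversed so far: 46
Step 2: curr=37, set curr.next=prev(46) | reversed so far: 37 -> 46
Step 3: curr=31, set curr.next=prev(37) | reversed so far: 31 -> 37 -> 46
Step 4: curr=3, set curr.next=prev(31) | reversed so far: 3 -> 31 -> 37 -> 46
Step 5: curr=3, set curr.next=prev(3) | reversed so far: 3 -> 3 -> 31 -> 37 -> 46
Step 6: curr=47, set curr.next=prev(3) | reversed so far: 47 -> 3 -> 3 -> 31 -> 37 -> 46
Step 7: curr=44, set curr.next=prev(47) | reversed so far: 44 -> 47 -> 3 -> 3 -> 31 -> 37 -> 46

44 -> 47 -> 3 -> 3 -> 31 -> 37 -> 46 -> None


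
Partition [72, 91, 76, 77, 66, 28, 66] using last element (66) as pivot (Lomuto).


Pivot: 66
  66 <= 66: swap -> [66, 91, 76, 77, 72, 28, 66]
  28 <= 66: swap -> [66, 28, 76, 77, 72, 91, 66]
Place pivot at 2: [66, 28, 66, 77, 72, 91, 76]

Partitioned: [66, 28, 66, 77, 72, 91, 76]


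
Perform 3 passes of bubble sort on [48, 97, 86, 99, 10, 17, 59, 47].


Initial: [48, 97, 86, 99, 10, 17, 59, 47]
Pass 1: [48, 86, 97, 10, 17, 59, 47, 99] (5 swaps)
Pass 2: [48, 86, 10, 17, 59, 47, 97, 99] (4 swaps)
Pass 3: [48, 10, 17, 59, 47, 86, 97, 99] (4 swaps)

After 3 passes: [48, 10, 17, 59, 47, 86, 97, 99]


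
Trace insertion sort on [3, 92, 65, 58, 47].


Initial: [3, 92, 65, 58, 47]
Insert 92: [3, 92, 65, 58, 47]
Insert 65: [3, 65, 92, 58, 47]
Insert 58: [3, 58, 65, 92, 47]
Insert 47: [3, 47, 58, 65, 92]

Sorted: [3, 47, 58, 65, 92]
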